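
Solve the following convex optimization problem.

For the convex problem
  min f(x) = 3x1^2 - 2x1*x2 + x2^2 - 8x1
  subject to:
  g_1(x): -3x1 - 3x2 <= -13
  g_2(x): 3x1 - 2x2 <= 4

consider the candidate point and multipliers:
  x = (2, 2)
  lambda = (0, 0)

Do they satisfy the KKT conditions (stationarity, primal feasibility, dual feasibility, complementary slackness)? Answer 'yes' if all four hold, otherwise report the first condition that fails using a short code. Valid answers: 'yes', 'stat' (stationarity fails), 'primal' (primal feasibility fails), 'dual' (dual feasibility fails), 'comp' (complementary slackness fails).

Gradient of f: grad f(x) = Q x + c = (0, 0)
Constraint values g_i(x) = a_i^T x - b_i:
  g_1((2, 2)) = 1
  g_2((2, 2)) = -2
Stationarity residual: grad f(x) + sum_i lambda_i a_i = (0, 0)
  -> stationarity OK
Primal feasibility (all g_i <= 0): FAILS
Dual feasibility (all lambda_i >= 0): OK
Complementary slackness (lambda_i * g_i(x) = 0 for all i): OK

Verdict: the first failing condition is primal_feasibility -> primal.

primal


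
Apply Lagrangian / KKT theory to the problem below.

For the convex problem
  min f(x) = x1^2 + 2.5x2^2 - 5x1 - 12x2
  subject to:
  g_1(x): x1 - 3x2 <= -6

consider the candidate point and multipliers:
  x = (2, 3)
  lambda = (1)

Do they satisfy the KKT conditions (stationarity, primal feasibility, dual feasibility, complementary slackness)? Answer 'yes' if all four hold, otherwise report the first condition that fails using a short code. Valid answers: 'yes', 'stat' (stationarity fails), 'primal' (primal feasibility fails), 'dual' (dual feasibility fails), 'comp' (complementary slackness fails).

Gradient of f: grad f(x) = Q x + c = (-1, 3)
Constraint values g_i(x) = a_i^T x - b_i:
  g_1((2, 3)) = -1
Stationarity residual: grad f(x) + sum_i lambda_i a_i = (0, 0)
  -> stationarity OK
Primal feasibility (all g_i <= 0): OK
Dual feasibility (all lambda_i >= 0): OK
Complementary slackness (lambda_i * g_i(x) = 0 for all i): FAILS

Verdict: the first failing condition is complementary_slackness -> comp.

comp


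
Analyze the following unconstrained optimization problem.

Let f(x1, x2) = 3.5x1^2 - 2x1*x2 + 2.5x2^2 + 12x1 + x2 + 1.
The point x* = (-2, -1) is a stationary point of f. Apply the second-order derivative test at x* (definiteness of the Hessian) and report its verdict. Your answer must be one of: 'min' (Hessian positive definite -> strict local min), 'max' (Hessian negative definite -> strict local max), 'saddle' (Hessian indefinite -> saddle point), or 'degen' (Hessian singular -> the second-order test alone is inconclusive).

Compute the Hessian H = grad^2 f:
  H = [[7, -2], [-2, 5]]
Verify stationarity: grad f(x*) = H x* + g = (0, 0).
Eigenvalues of H: 3.7639, 8.2361.
Both eigenvalues > 0, so H is positive definite -> x* is a strict local min.

min


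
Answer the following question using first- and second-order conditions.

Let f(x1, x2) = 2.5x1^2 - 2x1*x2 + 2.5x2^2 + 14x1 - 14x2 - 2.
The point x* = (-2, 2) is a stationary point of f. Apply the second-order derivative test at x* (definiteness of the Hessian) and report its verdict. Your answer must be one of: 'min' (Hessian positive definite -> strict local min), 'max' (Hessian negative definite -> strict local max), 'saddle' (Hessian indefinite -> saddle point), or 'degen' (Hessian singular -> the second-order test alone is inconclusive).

Compute the Hessian H = grad^2 f:
  H = [[5, -2], [-2, 5]]
Verify stationarity: grad f(x*) = H x* + g = (0, 0).
Eigenvalues of H: 3, 7.
Both eigenvalues > 0, so H is positive definite -> x* is a strict local min.

min


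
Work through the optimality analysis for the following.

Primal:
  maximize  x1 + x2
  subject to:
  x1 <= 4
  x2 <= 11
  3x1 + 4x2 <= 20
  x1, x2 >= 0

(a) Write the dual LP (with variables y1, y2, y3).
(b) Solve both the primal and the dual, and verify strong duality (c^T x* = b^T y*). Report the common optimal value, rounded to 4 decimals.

The standard primal-dual pair for 'max c^T x s.t. A x <= b, x >= 0' is:
  Dual:  min b^T y  s.t.  A^T y >= c,  y >= 0.

So the dual LP is:
  minimize  4y1 + 11y2 + 20y3
  subject to:
    y1 + 3y3 >= 1
    y2 + 4y3 >= 1
    y1, y2, y3 >= 0

Solving the primal: x* = (4, 2).
  primal value c^T x* = 6.
Solving the dual: y* = (0.25, 0, 0.25).
  dual value b^T y* = 6.
Strong duality: c^T x* = b^T y*. Confirmed.

6


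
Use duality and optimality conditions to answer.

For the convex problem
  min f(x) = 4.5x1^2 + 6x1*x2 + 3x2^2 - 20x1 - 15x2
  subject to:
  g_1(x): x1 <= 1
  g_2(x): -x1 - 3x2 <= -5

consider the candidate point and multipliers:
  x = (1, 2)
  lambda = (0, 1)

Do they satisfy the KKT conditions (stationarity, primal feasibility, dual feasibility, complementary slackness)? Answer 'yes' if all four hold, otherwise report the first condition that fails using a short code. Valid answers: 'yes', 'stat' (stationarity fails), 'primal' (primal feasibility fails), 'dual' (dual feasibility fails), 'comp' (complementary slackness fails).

Gradient of f: grad f(x) = Q x + c = (1, 3)
Constraint values g_i(x) = a_i^T x - b_i:
  g_1((1, 2)) = 0
  g_2((1, 2)) = -2
Stationarity residual: grad f(x) + sum_i lambda_i a_i = (0, 0)
  -> stationarity OK
Primal feasibility (all g_i <= 0): OK
Dual feasibility (all lambda_i >= 0): OK
Complementary slackness (lambda_i * g_i(x) = 0 for all i): FAILS

Verdict: the first failing condition is complementary_slackness -> comp.

comp


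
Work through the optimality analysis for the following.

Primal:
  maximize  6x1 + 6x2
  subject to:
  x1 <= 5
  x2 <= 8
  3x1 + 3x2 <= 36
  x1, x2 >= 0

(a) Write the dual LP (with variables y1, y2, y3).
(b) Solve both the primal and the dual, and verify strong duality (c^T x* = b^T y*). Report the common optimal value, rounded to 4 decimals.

The standard primal-dual pair for 'max c^T x s.t. A x <= b, x >= 0' is:
  Dual:  min b^T y  s.t.  A^T y >= c,  y >= 0.

So the dual LP is:
  minimize  5y1 + 8y2 + 36y3
  subject to:
    y1 + 3y3 >= 6
    y2 + 3y3 >= 6
    y1, y2, y3 >= 0

Solving the primal: x* = (4, 8).
  primal value c^T x* = 72.
Solving the dual: y* = (0, 0, 2).
  dual value b^T y* = 72.
Strong duality: c^T x* = b^T y*. Confirmed.

72


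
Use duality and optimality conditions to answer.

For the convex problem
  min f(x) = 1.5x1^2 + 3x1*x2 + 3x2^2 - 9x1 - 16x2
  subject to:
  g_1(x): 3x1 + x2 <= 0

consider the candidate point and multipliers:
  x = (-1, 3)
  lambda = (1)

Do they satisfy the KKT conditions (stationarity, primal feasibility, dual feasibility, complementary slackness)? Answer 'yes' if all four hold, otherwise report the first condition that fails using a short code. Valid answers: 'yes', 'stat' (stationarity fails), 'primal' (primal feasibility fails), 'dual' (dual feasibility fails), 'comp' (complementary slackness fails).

Gradient of f: grad f(x) = Q x + c = (-3, -1)
Constraint values g_i(x) = a_i^T x - b_i:
  g_1((-1, 3)) = 0
Stationarity residual: grad f(x) + sum_i lambda_i a_i = (0, 0)
  -> stationarity OK
Primal feasibility (all g_i <= 0): OK
Dual feasibility (all lambda_i >= 0): OK
Complementary slackness (lambda_i * g_i(x) = 0 for all i): OK

Verdict: yes, KKT holds.

yes


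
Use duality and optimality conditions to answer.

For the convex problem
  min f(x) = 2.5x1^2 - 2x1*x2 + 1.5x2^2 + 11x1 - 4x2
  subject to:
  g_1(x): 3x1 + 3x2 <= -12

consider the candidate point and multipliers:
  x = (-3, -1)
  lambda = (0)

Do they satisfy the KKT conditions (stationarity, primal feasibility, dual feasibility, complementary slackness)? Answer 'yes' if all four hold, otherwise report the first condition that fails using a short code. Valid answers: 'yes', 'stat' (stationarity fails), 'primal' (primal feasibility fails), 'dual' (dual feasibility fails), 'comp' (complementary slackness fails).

Gradient of f: grad f(x) = Q x + c = (-2, -1)
Constraint values g_i(x) = a_i^T x - b_i:
  g_1((-3, -1)) = 0
Stationarity residual: grad f(x) + sum_i lambda_i a_i = (-2, -1)
  -> stationarity FAILS
Primal feasibility (all g_i <= 0): OK
Dual feasibility (all lambda_i >= 0): OK
Complementary slackness (lambda_i * g_i(x) = 0 for all i): OK

Verdict: the first failing condition is stationarity -> stat.

stat


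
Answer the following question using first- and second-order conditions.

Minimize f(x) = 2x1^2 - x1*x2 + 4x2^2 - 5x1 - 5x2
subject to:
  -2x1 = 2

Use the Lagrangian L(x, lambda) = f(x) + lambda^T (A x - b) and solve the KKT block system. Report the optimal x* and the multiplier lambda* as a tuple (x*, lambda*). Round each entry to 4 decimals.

Form the Lagrangian:
  L(x, lambda) = (1/2) x^T Q x + c^T x + lambda^T (A x - b)
Stationarity (grad_x L = 0): Q x + c + A^T lambda = 0.
Primal feasibility: A x = b.

This gives the KKT block system:
  [ Q   A^T ] [ x     ]   [-c ]
  [ A    0  ] [ lambda ] = [ b ]

Solving the linear system:
  x*      = (-1, 0.5)
  lambda* = (-4.75)
  f(x*)   = 6

x* = (-1, 0.5), lambda* = (-4.75)


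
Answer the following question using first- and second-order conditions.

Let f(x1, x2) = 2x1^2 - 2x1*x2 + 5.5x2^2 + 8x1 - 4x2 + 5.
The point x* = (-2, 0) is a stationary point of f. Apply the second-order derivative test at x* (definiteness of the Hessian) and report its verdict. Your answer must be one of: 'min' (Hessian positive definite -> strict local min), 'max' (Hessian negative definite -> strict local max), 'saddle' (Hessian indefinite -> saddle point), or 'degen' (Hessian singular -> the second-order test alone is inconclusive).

Compute the Hessian H = grad^2 f:
  H = [[4, -2], [-2, 11]]
Verify stationarity: grad f(x*) = H x* + g = (0, 0).
Eigenvalues of H: 3.4689, 11.5311.
Both eigenvalues > 0, so H is positive definite -> x* is a strict local min.

min


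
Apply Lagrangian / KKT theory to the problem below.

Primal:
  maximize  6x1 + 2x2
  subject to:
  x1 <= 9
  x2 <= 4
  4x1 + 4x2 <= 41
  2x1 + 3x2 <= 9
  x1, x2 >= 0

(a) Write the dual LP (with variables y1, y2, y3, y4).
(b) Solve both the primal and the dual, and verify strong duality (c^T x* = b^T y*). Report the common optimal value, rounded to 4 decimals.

The standard primal-dual pair for 'max c^T x s.t. A x <= b, x >= 0' is:
  Dual:  min b^T y  s.t.  A^T y >= c,  y >= 0.

So the dual LP is:
  minimize  9y1 + 4y2 + 41y3 + 9y4
  subject to:
    y1 + 4y3 + 2y4 >= 6
    y2 + 4y3 + 3y4 >= 2
    y1, y2, y3, y4 >= 0

Solving the primal: x* = (4.5, 0).
  primal value c^T x* = 27.
Solving the dual: y* = (0, 0, 0, 3).
  dual value b^T y* = 27.
Strong duality: c^T x* = b^T y*. Confirmed.

27


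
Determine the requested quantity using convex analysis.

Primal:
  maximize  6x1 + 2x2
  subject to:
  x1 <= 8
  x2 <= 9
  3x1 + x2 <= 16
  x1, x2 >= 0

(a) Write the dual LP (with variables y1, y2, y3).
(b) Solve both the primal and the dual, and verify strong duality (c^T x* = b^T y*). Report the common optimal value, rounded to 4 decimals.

The standard primal-dual pair for 'max c^T x s.t. A x <= b, x >= 0' is:
  Dual:  min b^T y  s.t.  A^T y >= c,  y >= 0.

So the dual LP is:
  minimize  8y1 + 9y2 + 16y3
  subject to:
    y1 + 3y3 >= 6
    y2 + y3 >= 2
    y1, y2, y3 >= 0

Solving the primal: x* = (5.3333, 0).
  primal value c^T x* = 32.
Solving the dual: y* = (0, 0, 2).
  dual value b^T y* = 32.
Strong duality: c^T x* = b^T y*. Confirmed.

32


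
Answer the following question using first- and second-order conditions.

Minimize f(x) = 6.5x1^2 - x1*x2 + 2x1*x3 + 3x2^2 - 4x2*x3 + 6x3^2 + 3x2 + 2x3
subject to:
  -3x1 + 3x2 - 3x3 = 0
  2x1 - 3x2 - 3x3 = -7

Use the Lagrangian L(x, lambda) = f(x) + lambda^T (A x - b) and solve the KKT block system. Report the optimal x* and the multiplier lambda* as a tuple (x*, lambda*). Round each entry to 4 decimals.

Form the Lagrangian:
  L(x, lambda) = (1/2) x^T Q x + c^T x + lambda^T (A x - b)
Stationarity (grad_x L = 0): Q x + c + A^T lambda = 0.
Primal feasibility: A x = b.

This gives the KKT block system:
  [ Q   A^T ] [ x     ]   [-c ]
  [ A    0  ] [ lambda ] = [ b ]

Solving the linear system:
  x*      = (-0.2287, 0.9761, 1.2048)
  lambda* = (1.3049, 2.727)
  f(x*)   = 12.2133

x* = (-0.2287, 0.9761, 1.2048), lambda* = (1.3049, 2.727)


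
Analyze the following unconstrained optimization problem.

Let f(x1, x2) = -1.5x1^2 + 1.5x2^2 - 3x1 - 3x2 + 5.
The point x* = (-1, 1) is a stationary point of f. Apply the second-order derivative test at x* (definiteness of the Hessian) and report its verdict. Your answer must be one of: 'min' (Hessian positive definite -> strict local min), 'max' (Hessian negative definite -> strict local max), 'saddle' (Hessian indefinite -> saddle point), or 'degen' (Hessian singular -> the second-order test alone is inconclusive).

Compute the Hessian H = grad^2 f:
  H = [[-3, 0], [0, 3]]
Verify stationarity: grad f(x*) = H x* + g = (0, 0).
Eigenvalues of H: -3, 3.
Eigenvalues have mixed signs, so H is indefinite -> x* is a saddle point.

saddle


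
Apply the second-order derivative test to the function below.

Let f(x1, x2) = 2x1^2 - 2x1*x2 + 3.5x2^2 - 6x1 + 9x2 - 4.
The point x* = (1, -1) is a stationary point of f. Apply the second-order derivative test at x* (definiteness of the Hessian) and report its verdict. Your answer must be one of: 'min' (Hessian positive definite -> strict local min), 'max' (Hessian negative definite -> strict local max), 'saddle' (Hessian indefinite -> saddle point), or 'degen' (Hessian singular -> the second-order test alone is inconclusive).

Compute the Hessian H = grad^2 f:
  H = [[4, -2], [-2, 7]]
Verify stationarity: grad f(x*) = H x* + g = (0, 0).
Eigenvalues of H: 3, 8.
Both eigenvalues > 0, so H is positive definite -> x* is a strict local min.

min


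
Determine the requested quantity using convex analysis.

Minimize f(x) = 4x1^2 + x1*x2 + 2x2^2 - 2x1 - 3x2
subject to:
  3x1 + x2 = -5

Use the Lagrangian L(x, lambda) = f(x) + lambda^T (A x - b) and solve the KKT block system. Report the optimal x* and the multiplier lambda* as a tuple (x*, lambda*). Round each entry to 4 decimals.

Form the Lagrangian:
  L(x, lambda) = (1/2) x^T Q x + c^T x + lambda^T (A x - b)
Stationarity (grad_x L = 0): Q x + c + A^T lambda = 0.
Primal feasibility: A x = b.

This gives the KKT block system:
  [ Q   A^T ] [ x     ]   [-c ]
  [ A    0  ] [ lambda ] = [ b ]

Solving the linear system:
  x*      = (-1.6316, -0.1053)
  lambda* = (5.0526)
  f(x*)   = 14.4211

x* = (-1.6316, -0.1053), lambda* = (5.0526)


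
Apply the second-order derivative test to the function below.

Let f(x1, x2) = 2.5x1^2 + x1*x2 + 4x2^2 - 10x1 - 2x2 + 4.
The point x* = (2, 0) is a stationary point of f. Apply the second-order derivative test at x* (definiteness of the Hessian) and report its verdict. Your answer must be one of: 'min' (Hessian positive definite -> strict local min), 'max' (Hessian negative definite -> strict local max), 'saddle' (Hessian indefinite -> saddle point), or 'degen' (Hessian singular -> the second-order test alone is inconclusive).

Compute the Hessian H = grad^2 f:
  H = [[5, 1], [1, 8]]
Verify stationarity: grad f(x*) = H x* + g = (0, 0).
Eigenvalues of H: 4.6972, 8.3028.
Both eigenvalues > 0, so H is positive definite -> x* is a strict local min.

min


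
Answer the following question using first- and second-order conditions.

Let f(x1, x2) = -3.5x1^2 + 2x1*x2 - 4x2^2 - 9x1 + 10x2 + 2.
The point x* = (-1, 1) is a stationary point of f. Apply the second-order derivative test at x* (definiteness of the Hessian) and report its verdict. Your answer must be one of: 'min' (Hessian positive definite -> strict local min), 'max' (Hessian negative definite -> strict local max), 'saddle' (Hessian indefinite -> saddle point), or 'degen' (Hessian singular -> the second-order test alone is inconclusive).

Compute the Hessian H = grad^2 f:
  H = [[-7, 2], [2, -8]]
Verify stationarity: grad f(x*) = H x* + g = (0, 0).
Eigenvalues of H: -9.5616, -5.4384.
Both eigenvalues < 0, so H is negative definite -> x* is a strict local max.

max


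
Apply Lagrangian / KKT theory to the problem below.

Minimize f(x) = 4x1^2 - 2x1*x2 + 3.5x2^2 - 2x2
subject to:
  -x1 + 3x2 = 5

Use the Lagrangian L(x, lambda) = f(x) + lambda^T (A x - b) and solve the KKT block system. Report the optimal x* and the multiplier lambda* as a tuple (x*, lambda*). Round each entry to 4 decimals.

Form the Lagrangian:
  L(x, lambda) = (1/2) x^T Q x + c^T x + lambda^T (A x - b)
Stationarity (grad_x L = 0): Q x + c + A^T lambda = 0.
Primal feasibility: A x = b.

This gives the KKT block system:
  [ Q   A^T ] [ x     ]   [-c ]
  [ A    0  ] [ lambda ] = [ b ]

Solving the linear system:
  x*      = (0.0149, 1.6716)
  lambda* = (-3.2239)
  f(x*)   = 6.3881

x* = (0.0149, 1.6716), lambda* = (-3.2239)


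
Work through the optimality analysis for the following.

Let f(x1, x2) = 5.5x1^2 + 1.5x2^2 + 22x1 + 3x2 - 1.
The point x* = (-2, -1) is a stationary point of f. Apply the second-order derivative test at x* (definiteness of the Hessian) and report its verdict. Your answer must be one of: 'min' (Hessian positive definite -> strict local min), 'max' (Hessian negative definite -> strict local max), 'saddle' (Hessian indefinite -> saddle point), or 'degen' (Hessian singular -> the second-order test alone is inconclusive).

Compute the Hessian H = grad^2 f:
  H = [[11, 0], [0, 3]]
Verify stationarity: grad f(x*) = H x* + g = (0, 0).
Eigenvalues of H: 3, 11.
Both eigenvalues > 0, so H is positive definite -> x* is a strict local min.

min


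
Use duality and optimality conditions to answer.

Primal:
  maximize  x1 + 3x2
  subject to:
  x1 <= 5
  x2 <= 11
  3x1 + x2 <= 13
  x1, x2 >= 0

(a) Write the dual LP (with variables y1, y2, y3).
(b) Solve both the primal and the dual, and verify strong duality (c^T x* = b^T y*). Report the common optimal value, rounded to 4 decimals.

The standard primal-dual pair for 'max c^T x s.t. A x <= b, x >= 0' is:
  Dual:  min b^T y  s.t.  A^T y >= c,  y >= 0.

So the dual LP is:
  minimize  5y1 + 11y2 + 13y3
  subject to:
    y1 + 3y3 >= 1
    y2 + y3 >= 3
    y1, y2, y3 >= 0

Solving the primal: x* = (0.6667, 11).
  primal value c^T x* = 33.6667.
Solving the dual: y* = (0, 2.6667, 0.3333).
  dual value b^T y* = 33.6667.
Strong duality: c^T x* = b^T y*. Confirmed.

33.6667


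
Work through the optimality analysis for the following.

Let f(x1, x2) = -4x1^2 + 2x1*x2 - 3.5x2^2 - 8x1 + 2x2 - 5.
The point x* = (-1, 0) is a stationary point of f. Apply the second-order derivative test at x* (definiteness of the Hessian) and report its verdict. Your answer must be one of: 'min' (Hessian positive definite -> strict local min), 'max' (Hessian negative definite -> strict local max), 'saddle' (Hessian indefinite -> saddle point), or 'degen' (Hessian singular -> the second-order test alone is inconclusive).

Compute the Hessian H = grad^2 f:
  H = [[-8, 2], [2, -7]]
Verify stationarity: grad f(x*) = H x* + g = (0, 0).
Eigenvalues of H: -9.5616, -5.4384.
Both eigenvalues < 0, so H is negative definite -> x* is a strict local max.

max


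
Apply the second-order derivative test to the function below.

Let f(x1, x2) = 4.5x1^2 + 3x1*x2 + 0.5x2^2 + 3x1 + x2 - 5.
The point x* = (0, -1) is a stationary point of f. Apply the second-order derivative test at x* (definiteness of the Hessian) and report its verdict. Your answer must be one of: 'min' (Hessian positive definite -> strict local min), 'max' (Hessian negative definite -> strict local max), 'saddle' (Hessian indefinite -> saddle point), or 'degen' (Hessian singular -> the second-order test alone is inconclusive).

Compute the Hessian H = grad^2 f:
  H = [[9, 3], [3, 1]]
Verify stationarity: grad f(x*) = H x* + g = (0, 0).
Eigenvalues of H: 0, 10.
H has a zero eigenvalue (singular; positive semidefinite but not definite), so H is neither positive definite, negative definite, nor indefinite. The second-order test alone is inconclusive -> degen.
(Indeed, f is constant along the null direction of H through x*, so x* is not a strict local extremum.)

degen


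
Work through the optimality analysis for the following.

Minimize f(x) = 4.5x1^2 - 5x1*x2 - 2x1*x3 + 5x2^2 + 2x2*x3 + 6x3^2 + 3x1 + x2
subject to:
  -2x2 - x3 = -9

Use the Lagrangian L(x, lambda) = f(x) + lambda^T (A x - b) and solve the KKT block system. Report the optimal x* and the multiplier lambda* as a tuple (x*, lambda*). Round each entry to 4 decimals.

Form the Lagrangian:
  L(x, lambda) = (1/2) x^T Q x + c^T x + lambda^T (A x - b)
Stationarity (grad_x L = 0): Q x + c + A^T lambda = 0.
Primal feasibility: A x = b.

This gives the KKT block system:
  [ Q   A^T ] [ x     ]   [-c ]
  [ A    0  ] [ lambda ] = [ b ]

Solving the linear system:
  x*      = (2.1091, 3.9822, 1.0356)
  lambda* = (16.1737)
  f(x*)   = 77.9365

x* = (2.1091, 3.9822, 1.0356), lambda* = (16.1737)


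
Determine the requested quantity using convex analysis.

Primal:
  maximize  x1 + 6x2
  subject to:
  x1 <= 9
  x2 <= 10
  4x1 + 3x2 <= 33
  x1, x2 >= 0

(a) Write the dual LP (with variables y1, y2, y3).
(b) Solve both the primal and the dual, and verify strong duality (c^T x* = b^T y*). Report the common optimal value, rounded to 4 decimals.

The standard primal-dual pair for 'max c^T x s.t. A x <= b, x >= 0' is:
  Dual:  min b^T y  s.t.  A^T y >= c,  y >= 0.

So the dual LP is:
  minimize  9y1 + 10y2 + 33y3
  subject to:
    y1 + 4y3 >= 1
    y2 + 3y3 >= 6
    y1, y2, y3 >= 0

Solving the primal: x* = (0.75, 10).
  primal value c^T x* = 60.75.
Solving the dual: y* = (0, 5.25, 0.25).
  dual value b^T y* = 60.75.
Strong duality: c^T x* = b^T y*. Confirmed.

60.75


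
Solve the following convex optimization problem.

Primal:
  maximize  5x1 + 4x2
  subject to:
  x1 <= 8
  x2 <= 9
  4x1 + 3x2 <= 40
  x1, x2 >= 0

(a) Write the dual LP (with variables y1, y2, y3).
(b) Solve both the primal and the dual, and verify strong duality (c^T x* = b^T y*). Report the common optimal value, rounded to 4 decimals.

The standard primal-dual pair for 'max c^T x s.t. A x <= b, x >= 0' is:
  Dual:  min b^T y  s.t.  A^T y >= c,  y >= 0.

So the dual LP is:
  minimize  8y1 + 9y2 + 40y3
  subject to:
    y1 + 4y3 >= 5
    y2 + 3y3 >= 4
    y1, y2, y3 >= 0

Solving the primal: x* = (3.25, 9).
  primal value c^T x* = 52.25.
Solving the dual: y* = (0, 0.25, 1.25).
  dual value b^T y* = 52.25.
Strong duality: c^T x* = b^T y*. Confirmed.

52.25


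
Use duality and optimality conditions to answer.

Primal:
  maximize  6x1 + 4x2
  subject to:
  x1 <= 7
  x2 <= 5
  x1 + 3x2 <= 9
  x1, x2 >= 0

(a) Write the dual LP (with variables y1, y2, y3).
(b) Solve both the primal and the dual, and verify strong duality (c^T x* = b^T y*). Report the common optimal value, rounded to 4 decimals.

The standard primal-dual pair for 'max c^T x s.t. A x <= b, x >= 0' is:
  Dual:  min b^T y  s.t.  A^T y >= c,  y >= 0.

So the dual LP is:
  minimize  7y1 + 5y2 + 9y3
  subject to:
    y1 + y3 >= 6
    y2 + 3y3 >= 4
    y1, y2, y3 >= 0

Solving the primal: x* = (7, 0.6667).
  primal value c^T x* = 44.6667.
Solving the dual: y* = (4.6667, 0, 1.3333).
  dual value b^T y* = 44.6667.
Strong duality: c^T x* = b^T y*. Confirmed.

44.6667


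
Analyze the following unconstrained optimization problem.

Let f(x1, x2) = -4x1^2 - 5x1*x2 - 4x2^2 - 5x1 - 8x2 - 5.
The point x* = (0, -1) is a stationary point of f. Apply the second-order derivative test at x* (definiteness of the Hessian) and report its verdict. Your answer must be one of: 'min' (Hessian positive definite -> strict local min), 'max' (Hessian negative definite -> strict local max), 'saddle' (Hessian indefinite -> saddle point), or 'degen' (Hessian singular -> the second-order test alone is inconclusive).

Compute the Hessian H = grad^2 f:
  H = [[-8, -5], [-5, -8]]
Verify stationarity: grad f(x*) = H x* + g = (0, 0).
Eigenvalues of H: -13, -3.
Both eigenvalues < 0, so H is negative definite -> x* is a strict local max.

max


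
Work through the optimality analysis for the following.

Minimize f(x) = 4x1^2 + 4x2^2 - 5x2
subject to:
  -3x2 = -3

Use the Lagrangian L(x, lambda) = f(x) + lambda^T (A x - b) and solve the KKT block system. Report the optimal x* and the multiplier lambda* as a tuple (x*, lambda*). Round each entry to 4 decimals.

Form the Lagrangian:
  L(x, lambda) = (1/2) x^T Q x + c^T x + lambda^T (A x - b)
Stationarity (grad_x L = 0): Q x + c + A^T lambda = 0.
Primal feasibility: A x = b.

This gives the KKT block system:
  [ Q   A^T ] [ x     ]   [-c ]
  [ A    0  ] [ lambda ] = [ b ]

Solving the linear system:
  x*      = (0, 1)
  lambda* = (1)
  f(x*)   = -1

x* = (0, 1), lambda* = (1)


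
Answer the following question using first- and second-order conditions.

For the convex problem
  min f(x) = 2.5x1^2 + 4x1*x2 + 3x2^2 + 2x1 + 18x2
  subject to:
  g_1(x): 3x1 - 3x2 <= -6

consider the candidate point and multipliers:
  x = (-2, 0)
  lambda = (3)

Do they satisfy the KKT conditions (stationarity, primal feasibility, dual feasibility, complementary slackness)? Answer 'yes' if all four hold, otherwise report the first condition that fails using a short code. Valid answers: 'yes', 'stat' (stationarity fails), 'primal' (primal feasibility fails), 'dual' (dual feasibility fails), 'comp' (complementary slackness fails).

Gradient of f: grad f(x) = Q x + c = (-8, 10)
Constraint values g_i(x) = a_i^T x - b_i:
  g_1((-2, 0)) = 0
Stationarity residual: grad f(x) + sum_i lambda_i a_i = (1, 1)
  -> stationarity FAILS
Primal feasibility (all g_i <= 0): OK
Dual feasibility (all lambda_i >= 0): OK
Complementary slackness (lambda_i * g_i(x) = 0 for all i): OK

Verdict: the first failing condition is stationarity -> stat.

stat


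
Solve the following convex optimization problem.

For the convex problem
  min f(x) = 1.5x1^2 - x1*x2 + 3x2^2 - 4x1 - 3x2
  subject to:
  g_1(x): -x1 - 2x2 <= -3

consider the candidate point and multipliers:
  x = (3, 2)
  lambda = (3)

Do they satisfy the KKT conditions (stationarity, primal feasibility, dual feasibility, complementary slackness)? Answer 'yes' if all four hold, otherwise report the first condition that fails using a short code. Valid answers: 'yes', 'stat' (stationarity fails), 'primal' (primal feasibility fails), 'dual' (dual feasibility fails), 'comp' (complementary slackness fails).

Gradient of f: grad f(x) = Q x + c = (3, 6)
Constraint values g_i(x) = a_i^T x - b_i:
  g_1((3, 2)) = -4
Stationarity residual: grad f(x) + sum_i lambda_i a_i = (0, 0)
  -> stationarity OK
Primal feasibility (all g_i <= 0): OK
Dual feasibility (all lambda_i >= 0): OK
Complementary slackness (lambda_i * g_i(x) = 0 for all i): FAILS

Verdict: the first failing condition is complementary_slackness -> comp.

comp


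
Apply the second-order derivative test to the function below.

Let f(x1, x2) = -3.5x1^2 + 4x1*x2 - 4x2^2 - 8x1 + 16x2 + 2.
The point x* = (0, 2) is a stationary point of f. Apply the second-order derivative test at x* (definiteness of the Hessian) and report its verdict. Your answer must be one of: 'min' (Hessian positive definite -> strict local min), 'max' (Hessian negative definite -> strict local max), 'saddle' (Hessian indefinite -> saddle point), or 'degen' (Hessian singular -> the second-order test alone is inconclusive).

Compute the Hessian H = grad^2 f:
  H = [[-7, 4], [4, -8]]
Verify stationarity: grad f(x*) = H x* + g = (0, 0).
Eigenvalues of H: -11.5311, -3.4689.
Both eigenvalues < 0, so H is negative definite -> x* is a strict local max.

max


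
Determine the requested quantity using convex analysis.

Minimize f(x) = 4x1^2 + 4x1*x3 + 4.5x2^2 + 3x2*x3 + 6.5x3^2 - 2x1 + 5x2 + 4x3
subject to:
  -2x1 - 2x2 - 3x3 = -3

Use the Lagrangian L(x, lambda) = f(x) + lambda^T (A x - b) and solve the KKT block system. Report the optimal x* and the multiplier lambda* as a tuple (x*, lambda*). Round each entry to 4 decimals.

Form the Lagrangian:
  L(x, lambda) = (1/2) x^T Q x + c^T x + lambda^T (A x - b)
Stationarity (grad_x L = 0): Q x + c + A^T lambda = 0.
Primal feasibility: A x = b.

This gives the KKT block system:
  [ Q   A^T ] [ x     ]   [-c ]
  [ A    0  ] [ lambda ] = [ b ]

Solving the linear system:
  x*      = (1.0792, 0.198, 0.1485)
  lambda* = (3.6139)
  f(x*)   = 5.1337

x* = (1.0792, 0.198, 0.1485), lambda* = (3.6139)


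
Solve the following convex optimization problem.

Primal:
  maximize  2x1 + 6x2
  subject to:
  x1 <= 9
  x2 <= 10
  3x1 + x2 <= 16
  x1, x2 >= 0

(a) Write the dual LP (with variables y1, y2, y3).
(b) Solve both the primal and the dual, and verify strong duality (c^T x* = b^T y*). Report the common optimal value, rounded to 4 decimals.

The standard primal-dual pair for 'max c^T x s.t. A x <= b, x >= 0' is:
  Dual:  min b^T y  s.t.  A^T y >= c,  y >= 0.

So the dual LP is:
  minimize  9y1 + 10y2 + 16y3
  subject to:
    y1 + 3y3 >= 2
    y2 + y3 >= 6
    y1, y2, y3 >= 0

Solving the primal: x* = (2, 10).
  primal value c^T x* = 64.
Solving the dual: y* = (0, 5.3333, 0.6667).
  dual value b^T y* = 64.
Strong duality: c^T x* = b^T y*. Confirmed.

64


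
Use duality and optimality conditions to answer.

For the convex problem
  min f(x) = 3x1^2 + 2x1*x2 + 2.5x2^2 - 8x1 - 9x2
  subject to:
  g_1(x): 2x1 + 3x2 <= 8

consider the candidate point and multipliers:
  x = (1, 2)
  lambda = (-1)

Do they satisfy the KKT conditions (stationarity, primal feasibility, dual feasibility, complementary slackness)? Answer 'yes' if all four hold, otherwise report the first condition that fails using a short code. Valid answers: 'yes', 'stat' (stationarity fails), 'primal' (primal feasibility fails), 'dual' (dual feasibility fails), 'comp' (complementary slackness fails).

Gradient of f: grad f(x) = Q x + c = (2, 3)
Constraint values g_i(x) = a_i^T x - b_i:
  g_1((1, 2)) = 0
Stationarity residual: grad f(x) + sum_i lambda_i a_i = (0, 0)
  -> stationarity OK
Primal feasibility (all g_i <= 0): OK
Dual feasibility (all lambda_i >= 0): FAILS
Complementary slackness (lambda_i * g_i(x) = 0 for all i): OK

Verdict: the first failing condition is dual_feasibility -> dual.

dual


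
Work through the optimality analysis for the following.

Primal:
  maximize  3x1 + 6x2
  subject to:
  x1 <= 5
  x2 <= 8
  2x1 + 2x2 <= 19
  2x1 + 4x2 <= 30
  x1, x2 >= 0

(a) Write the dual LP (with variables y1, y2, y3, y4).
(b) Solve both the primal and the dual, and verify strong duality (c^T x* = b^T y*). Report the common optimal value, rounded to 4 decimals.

The standard primal-dual pair for 'max c^T x s.t. A x <= b, x >= 0' is:
  Dual:  min b^T y  s.t.  A^T y >= c,  y >= 0.

So the dual LP is:
  minimize  5y1 + 8y2 + 19y3 + 30y4
  subject to:
    y1 + 2y3 + 2y4 >= 3
    y2 + 2y3 + 4y4 >= 6
    y1, y2, y3, y4 >= 0

Solving the primal: x* = (4, 5.5).
  primal value c^T x* = 45.
Solving the dual: y* = (0, 0, 0, 1.5).
  dual value b^T y* = 45.
Strong duality: c^T x* = b^T y*. Confirmed.

45


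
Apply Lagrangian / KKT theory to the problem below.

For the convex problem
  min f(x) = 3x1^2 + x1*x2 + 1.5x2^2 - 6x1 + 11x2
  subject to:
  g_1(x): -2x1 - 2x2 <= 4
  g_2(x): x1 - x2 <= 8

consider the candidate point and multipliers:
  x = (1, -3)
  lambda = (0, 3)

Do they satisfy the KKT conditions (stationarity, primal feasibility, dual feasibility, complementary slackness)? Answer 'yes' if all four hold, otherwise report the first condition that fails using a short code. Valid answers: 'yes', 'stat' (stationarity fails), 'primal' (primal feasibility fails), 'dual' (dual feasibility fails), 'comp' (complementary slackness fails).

Gradient of f: grad f(x) = Q x + c = (-3, 3)
Constraint values g_i(x) = a_i^T x - b_i:
  g_1((1, -3)) = 0
  g_2((1, -3)) = -4
Stationarity residual: grad f(x) + sum_i lambda_i a_i = (0, 0)
  -> stationarity OK
Primal feasibility (all g_i <= 0): OK
Dual feasibility (all lambda_i >= 0): OK
Complementary slackness (lambda_i * g_i(x) = 0 for all i): FAILS

Verdict: the first failing condition is complementary_slackness -> comp.

comp


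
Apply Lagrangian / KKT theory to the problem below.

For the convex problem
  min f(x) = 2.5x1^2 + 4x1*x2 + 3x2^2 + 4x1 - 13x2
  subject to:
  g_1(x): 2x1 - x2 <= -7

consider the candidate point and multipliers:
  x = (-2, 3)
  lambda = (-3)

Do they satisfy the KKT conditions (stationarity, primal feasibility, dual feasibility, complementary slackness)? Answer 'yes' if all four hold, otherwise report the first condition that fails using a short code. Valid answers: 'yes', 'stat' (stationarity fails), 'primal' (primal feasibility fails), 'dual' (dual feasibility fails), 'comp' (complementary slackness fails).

Gradient of f: grad f(x) = Q x + c = (6, -3)
Constraint values g_i(x) = a_i^T x - b_i:
  g_1((-2, 3)) = 0
Stationarity residual: grad f(x) + sum_i lambda_i a_i = (0, 0)
  -> stationarity OK
Primal feasibility (all g_i <= 0): OK
Dual feasibility (all lambda_i >= 0): FAILS
Complementary slackness (lambda_i * g_i(x) = 0 for all i): OK

Verdict: the first failing condition is dual_feasibility -> dual.

dual


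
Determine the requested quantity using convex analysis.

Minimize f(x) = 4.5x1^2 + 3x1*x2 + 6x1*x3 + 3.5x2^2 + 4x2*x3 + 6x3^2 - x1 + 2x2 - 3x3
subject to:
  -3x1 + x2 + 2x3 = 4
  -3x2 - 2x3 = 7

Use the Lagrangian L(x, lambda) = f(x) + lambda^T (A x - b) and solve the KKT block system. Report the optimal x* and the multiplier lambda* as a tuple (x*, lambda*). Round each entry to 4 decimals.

Form the Lagrangian:
  L(x, lambda) = (1/2) x^T Q x + c^T x + lambda^T (A x - b)
Stationarity (grad_x L = 0): Q x + c + A^T lambda = 0.
Primal feasibility: A x = b.

This gives the KKT block system:
  [ Q   A^T ] [ x     ]   [-c ]
  [ A    0  ] [ lambda ] = [ b ]

Solving the linear system:
  x*      = (-1.4281, -3.3578, 1.5368)
  lambda* = (-4.902, -8.1814)
  f(x*)   = 33.4898

x* = (-1.4281, -3.3578, 1.5368), lambda* = (-4.902, -8.1814)


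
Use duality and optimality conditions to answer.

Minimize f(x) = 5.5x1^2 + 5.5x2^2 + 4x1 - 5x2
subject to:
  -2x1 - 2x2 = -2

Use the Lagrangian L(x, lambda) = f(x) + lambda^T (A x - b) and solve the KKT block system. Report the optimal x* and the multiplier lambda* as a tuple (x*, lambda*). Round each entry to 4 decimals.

Form the Lagrangian:
  L(x, lambda) = (1/2) x^T Q x + c^T x + lambda^T (A x - b)
Stationarity (grad_x L = 0): Q x + c + A^T lambda = 0.
Primal feasibility: A x = b.

This gives the KKT block system:
  [ Q   A^T ] [ x     ]   [-c ]
  [ A    0  ] [ lambda ] = [ b ]

Solving the linear system:
  x*      = (0.0909, 0.9091)
  lambda* = (2.5)
  f(x*)   = 0.4091

x* = (0.0909, 0.9091), lambda* = (2.5)


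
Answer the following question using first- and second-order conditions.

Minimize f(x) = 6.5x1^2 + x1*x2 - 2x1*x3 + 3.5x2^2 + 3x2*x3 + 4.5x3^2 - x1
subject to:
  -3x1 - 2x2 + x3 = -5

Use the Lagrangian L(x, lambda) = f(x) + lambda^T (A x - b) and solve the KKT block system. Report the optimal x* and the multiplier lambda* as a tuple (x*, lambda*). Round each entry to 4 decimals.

Form the Lagrangian:
  L(x, lambda) = (1/2) x^T Q x + c^T x + lambda^T (A x - b)
Stationarity (grad_x L = 0): Q x + c + A^T lambda = 0.
Primal feasibility: A x = b.

This gives the KKT block system:
  [ Q   A^T ] [ x     ]   [-c ]
  [ A    0  ] [ lambda ] = [ b ]

Solving the linear system:
  x*      = (0.6923, 1.1538, -0.6154)
  lambda* = (3.4615)
  f(x*)   = 8.3077

x* = (0.6923, 1.1538, -0.6154), lambda* = (3.4615)


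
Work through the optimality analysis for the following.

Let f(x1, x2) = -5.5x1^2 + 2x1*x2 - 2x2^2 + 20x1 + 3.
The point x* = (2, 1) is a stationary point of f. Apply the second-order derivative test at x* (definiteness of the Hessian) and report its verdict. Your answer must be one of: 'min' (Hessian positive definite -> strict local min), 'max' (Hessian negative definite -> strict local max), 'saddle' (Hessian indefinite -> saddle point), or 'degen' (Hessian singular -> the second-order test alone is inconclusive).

Compute the Hessian H = grad^2 f:
  H = [[-11, 2], [2, -4]]
Verify stationarity: grad f(x*) = H x* + g = (0, 0).
Eigenvalues of H: -11.5311, -3.4689.
Both eigenvalues < 0, so H is negative definite -> x* is a strict local max.

max


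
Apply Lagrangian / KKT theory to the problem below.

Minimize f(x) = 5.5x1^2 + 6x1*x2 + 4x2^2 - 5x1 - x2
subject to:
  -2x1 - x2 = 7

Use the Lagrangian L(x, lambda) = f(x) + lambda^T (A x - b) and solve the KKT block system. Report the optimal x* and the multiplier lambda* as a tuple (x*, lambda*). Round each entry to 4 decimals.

Form the Lagrangian:
  L(x, lambda) = (1/2) x^T Q x + c^T x + lambda^T (A x - b)
Stationarity (grad_x L = 0): Q x + c + A^T lambda = 0.
Primal feasibility: A x = b.

This gives the KKT block system:
  [ Q   A^T ] [ x     ]   [-c ]
  [ A    0  ] [ lambda ] = [ b ]

Solving the linear system:
  x*      = (-3.5263, 0.0526)
  lambda* = (-21.7368)
  f(x*)   = 84.8684

x* = (-3.5263, 0.0526), lambda* = (-21.7368)


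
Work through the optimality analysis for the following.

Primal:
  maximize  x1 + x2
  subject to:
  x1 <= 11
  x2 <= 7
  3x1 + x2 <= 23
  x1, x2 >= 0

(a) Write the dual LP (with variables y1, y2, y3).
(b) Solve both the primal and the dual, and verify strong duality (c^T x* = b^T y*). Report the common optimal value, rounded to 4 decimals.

The standard primal-dual pair for 'max c^T x s.t. A x <= b, x >= 0' is:
  Dual:  min b^T y  s.t.  A^T y >= c,  y >= 0.

So the dual LP is:
  minimize  11y1 + 7y2 + 23y3
  subject to:
    y1 + 3y3 >= 1
    y2 + y3 >= 1
    y1, y2, y3 >= 0

Solving the primal: x* = (5.3333, 7).
  primal value c^T x* = 12.3333.
Solving the dual: y* = (0, 0.6667, 0.3333).
  dual value b^T y* = 12.3333.
Strong duality: c^T x* = b^T y*. Confirmed.

12.3333


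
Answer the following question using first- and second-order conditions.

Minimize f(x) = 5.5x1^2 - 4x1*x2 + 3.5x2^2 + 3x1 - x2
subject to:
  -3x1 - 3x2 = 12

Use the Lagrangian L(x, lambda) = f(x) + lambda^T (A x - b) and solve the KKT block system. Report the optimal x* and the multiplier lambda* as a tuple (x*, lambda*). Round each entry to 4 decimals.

Form the Lagrangian:
  L(x, lambda) = (1/2) x^T Q x + c^T x + lambda^T (A x - b)
Stationarity (grad_x L = 0): Q x + c + A^T lambda = 0.
Primal feasibility: A x = b.

This gives the KKT block system:
  [ Q   A^T ] [ x     ]   [-c ]
  [ A    0  ] [ lambda ] = [ b ]

Solving the linear system:
  x*      = (-1.8462, -2.1538)
  lambda* = (-2.8974)
  f(x*)   = 15.6923

x* = (-1.8462, -2.1538), lambda* = (-2.8974)


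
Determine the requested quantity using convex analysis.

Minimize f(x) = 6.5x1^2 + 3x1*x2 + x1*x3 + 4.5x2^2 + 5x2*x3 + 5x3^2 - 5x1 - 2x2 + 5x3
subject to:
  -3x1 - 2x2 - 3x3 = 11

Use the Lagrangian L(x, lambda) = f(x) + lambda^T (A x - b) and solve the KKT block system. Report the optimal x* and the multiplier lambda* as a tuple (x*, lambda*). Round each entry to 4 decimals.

Form the Lagrangian:
  L(x, lambda) = (1/2) x^T Q x + c^T x + lambda^T (A x - b)
Stationarity (grad_x L = 0): Q x + c + A^T lambda = 0.
Primal feasibility: A x = b.

This gives the KKT block system:
  [ Q   A^T ] [ x     ]   [-c ]
  [ A    0  ] [ lambda ] = [ b ]

Solving the linear system:
  x*      = (-1.2093, 0.5989, -2.8566)
  lambda* = (-7.2603)
  f(x*)   = 35.2146

x* = (-1.2093, 0.5989, -2.8566), lambda* = (-7.2603)


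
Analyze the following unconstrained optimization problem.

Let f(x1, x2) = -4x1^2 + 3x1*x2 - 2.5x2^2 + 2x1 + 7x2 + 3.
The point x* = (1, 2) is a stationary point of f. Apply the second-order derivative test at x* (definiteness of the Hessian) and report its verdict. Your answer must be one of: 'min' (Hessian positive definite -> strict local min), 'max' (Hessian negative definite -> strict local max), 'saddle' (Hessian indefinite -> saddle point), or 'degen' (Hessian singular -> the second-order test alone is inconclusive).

Compute the Hessian H = grad^2 f:
  H = [[-8, 3], [3, -5]]
Verify stationarity: grad f(x*) = H x* + g = (0, 0).
Eigenvalues of H: -9.8541, -3.1459.
Both eigenvalues < 0, so H is negative definite -> x* is a strict local max.

max


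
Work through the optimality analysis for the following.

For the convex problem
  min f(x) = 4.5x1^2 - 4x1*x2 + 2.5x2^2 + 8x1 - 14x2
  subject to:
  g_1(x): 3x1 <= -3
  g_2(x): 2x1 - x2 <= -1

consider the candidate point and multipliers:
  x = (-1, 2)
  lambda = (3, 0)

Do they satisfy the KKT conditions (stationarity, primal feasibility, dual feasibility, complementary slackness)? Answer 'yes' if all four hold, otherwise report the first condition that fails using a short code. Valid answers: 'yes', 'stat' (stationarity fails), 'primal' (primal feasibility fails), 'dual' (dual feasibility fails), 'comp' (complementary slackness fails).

Gradient of f: grad f(x) = Q x + c = (-9, 0)
Constraint values g_i(x) = a_i^T x - b_i:
  g_1((-1, 2)) = 0
  g_2((-1, 2)) = -3
Stationarity residual: grad f(x) + sum_i lambda_i a_i = (0, 0)
  -> stationarity OK
Primal feasibility (all g_i <= 0): OK
Dual feasibility (all lambda_i >= 0): OK
Complementary slackness (lambda_i * g_i(x) = 0 for all i): OK

Verdict: yes, KKT holds.

yes
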